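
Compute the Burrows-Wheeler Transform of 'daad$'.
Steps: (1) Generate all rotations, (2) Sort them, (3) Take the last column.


Rotations (sorted):
  0: $daad -> last char: d
  1: aad$d -> last char: d
  2: ad$da -> last char: a
  3: d$daa -> last char: a
  4: daad$ -> last char: $


BWT = ddaa$


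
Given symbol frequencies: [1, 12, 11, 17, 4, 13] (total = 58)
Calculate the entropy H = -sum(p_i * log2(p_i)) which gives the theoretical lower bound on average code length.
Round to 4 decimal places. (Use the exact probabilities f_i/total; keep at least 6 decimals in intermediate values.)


Per-symbol terms -p_i * log2(p_i) with p_i = f_i/58:
  p = 1/58 = 0.017241: log2(p) = -5.857981, -p*log2(p) = 0.101000
  p = 12/58 = 0.206897: log2(p) = -2.273018, -p*log2(p) = 0.470280
  p = 11/58 = 0.189655: log2(p) = -2.398549, -p*log2(p) = 0.454897
  p = 17/58 = 0.293103: log2(p) = -1.770518, -p*log2(p) = 0.518945
  p = 4/58 = 0.068966: log2(p) = -3.857981, -p*log2(p) = 0.266068
  p = 13/58 = 0.224138: log2(p) = -2.157541, -p*log2(p) = 0.483587
H = 0.101000 + 0.470280 + 0.454897 + 0.518945 + 0.266068 + 0.483587 = 2.294777

H = 2.2948 bits/symbol


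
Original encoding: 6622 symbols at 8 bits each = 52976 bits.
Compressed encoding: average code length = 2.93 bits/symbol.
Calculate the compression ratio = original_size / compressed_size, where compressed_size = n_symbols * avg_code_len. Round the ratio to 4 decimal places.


original_size = n_symbols * orig_bits = 6622 * 8 = 52976 bits
compressed_size = n_symbols * avg_code_len = 6622 * 2.93 = 19402.46 bits
ratio = original_size / compressed_size = 52976 / 19402.46 = 2.7304

Compression ratio = 2.7304


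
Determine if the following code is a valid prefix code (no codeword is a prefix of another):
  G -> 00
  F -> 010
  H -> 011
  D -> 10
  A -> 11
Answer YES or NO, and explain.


Checking each pair (does one codeword prefix another?):
  G='00' vs F='010': no prefix
  G='00' vs H='011': no prefix
  G='00' vs D='10': no prefix
  G='00' vs A='11': no prefix
  F='010' vs G='00': no prefix
  F='010' vs H='011': no prefix
  F='010' vs D='10': no prefix
  F='010' vs A='11': no prefix
  H='011' vs G='00': no prefix
  H='011' vs F='010': no prefix
  H='011' vs D='10': no prefix
  H='011' vs A='11': no prefix
  D='10' vs G='00': no prefix
  D='10' vs F='010': no prefix
  D='10' vs H='011': no prefix
  D='10' vs A='11': no prefix
  A='11' vs G='00': no prefix
  A='11' vs F='010': no prefix
  A='11' vs H='011': no prefix
  A='11' vs D='10': no prefix
No violation found over all pairs.

YES -- this is a valid prefix code. No codeword is a prefix of any other codeword.


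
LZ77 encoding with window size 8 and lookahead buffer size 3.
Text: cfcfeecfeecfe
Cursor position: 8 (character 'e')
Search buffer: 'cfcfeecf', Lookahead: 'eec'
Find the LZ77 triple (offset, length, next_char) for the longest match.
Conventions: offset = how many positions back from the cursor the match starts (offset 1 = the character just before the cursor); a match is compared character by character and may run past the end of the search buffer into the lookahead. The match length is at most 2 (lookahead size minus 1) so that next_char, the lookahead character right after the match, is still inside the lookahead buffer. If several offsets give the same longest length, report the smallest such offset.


Try each offset into the search buffer:
  offset=1 (pos 7, char 'f'): match length 0
  offset=2 (pos 6, char 'c'): match length 0
  offset=3 (pos 5, char 'e'): match length 1
  offset=4 (pos 4, char 'e'): match length 2
  offset=5 (pos 3, char 'f'): match length 0
  offset=6 (pos 2, char 'c'): match length 0
  offset=7 (pos 1, char 'f'): match length 0
  offset=8 (pos 0, char 'c'): match length 0
Longest match has length 2 at offset 4.
next_char = character at position 8 + 2 = 10 -> 'c'

Best match: offset=4, length=2 (matching 'ee' starting at position 4)
LZ77 triple: (4, 2, 'c')


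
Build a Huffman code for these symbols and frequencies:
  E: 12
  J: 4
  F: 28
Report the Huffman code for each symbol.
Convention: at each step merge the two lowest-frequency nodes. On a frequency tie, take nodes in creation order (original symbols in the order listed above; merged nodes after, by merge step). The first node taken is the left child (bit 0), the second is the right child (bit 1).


Huffman tree construction:
Step 1: Merge J(4) + E(12) = 16
Step 2: Merge (J+E)(16) + F(28) = 44
Read each symbol's code off the tree from the root (left child = 0, right child = 1).

Codes:
  E: 01 (length 2)
  J: 00 (length 2)
  F: 1 (length 1)
Average code length: 60/44 = 1.3636 bits/symbol


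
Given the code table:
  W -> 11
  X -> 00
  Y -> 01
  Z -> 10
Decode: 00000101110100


Decoding:
00 -> X
00 -> X
01 -> Y
01 -> Y
11 -> W
01 -> Y
00 -> X


Result: XXYYWYX


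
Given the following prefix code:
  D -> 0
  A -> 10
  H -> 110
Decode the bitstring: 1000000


Decoding step by step:
Bits 10 -> A
Bits 0 -> D
Bits 0 -> D
Bits 0 -> D
Bits 0 -> D
Bits 0 -> D


Decoded message: ADDDDD


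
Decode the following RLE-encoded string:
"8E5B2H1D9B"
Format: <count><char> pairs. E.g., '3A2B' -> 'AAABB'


Expanding each <count><char> pair:
  8E -> 'EEEEEEEE'
  5B -> 'BBBBB'
  2H -> 'HH'
  1D -> 'D'
  9B -> 'BBBBBBBBB'

Decoded = EEEEEEEEBBBBBHHDBBBBBBBBB


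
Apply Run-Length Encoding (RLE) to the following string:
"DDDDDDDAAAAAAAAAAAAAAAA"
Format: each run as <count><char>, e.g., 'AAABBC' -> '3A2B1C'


Scanning runs left to right:
  i=0: run of 'D' x 7 -> '7D'
  i=7: run of 'A' x 16 -> '16A'

RLE = 7D16A


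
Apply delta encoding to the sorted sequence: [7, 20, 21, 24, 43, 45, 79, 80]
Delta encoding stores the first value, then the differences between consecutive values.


First value: 7
Deltas:
  20 - 7 = 13
  21 - 20 = 1
  24 - 21 = 3
  43 - 24 = 19
  45 - 43 = 2
  79 - 45 = 34
  80 - 79 = 1


Delta encoded: [7, 13, 1, 3, 19, 2, 34, 1]


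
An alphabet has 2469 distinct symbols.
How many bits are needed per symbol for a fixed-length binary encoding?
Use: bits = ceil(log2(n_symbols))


log2(2469) = 11.2697
Bracket: 2^11 = 2048 < 2469 <= 2^12 = 4096
So ceil(log2(2469)) = 12

bits = ceil(log2(2469)) = ceil(11.2697) = 12 bits


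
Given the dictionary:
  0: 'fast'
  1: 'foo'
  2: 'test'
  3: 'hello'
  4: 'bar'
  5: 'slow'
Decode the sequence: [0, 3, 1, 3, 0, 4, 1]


Look up each index in the dictionary:
  0 -> 'fast'
  3 -> 'hello'
  1 -> 'foo'
  3 -> 'hello'
  0 -> 'fast'
  4 -> 'bar'
  1 -> 'foo'

Decoded: "fast hello foo hello fast bar foo"


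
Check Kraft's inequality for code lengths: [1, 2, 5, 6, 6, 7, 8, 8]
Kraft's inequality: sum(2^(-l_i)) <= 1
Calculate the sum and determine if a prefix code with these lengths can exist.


Sum = 2^(-1) + 2^(-2) + 2^(-5) + 2^(-6) + 2^(-6) + 2^(-7) + 2^(-8) + 2^(-8)
    = 0.5 + 0.25 + 0.03125 + 0.015625 + 0.015625 + 0.0078125 + 0.00390625 + 0.00390625
    = 212/256 = 0.828125
Since 0.828125 <= 1, Kraft's inequality IS satisfied.
A prefix code with these lengths CAN exist.

Kraft sum = 0.828125. Satisfied.


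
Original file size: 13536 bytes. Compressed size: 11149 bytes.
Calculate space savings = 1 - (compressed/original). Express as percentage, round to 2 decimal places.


ratio = compressed/original = 11149/13536 = 0.823655
savings = 1 - ratio = 1 - 0.823655 = 0.176345
as a percentage: 0.176345 * 100 = 17.63%

Space savings = 1 - 11149/13536 = 17.63%


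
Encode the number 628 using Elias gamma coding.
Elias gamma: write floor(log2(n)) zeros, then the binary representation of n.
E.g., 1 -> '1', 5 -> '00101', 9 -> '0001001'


num_bits = floor(log2(628)) + 1 = 10
leading_zeros = num_bits - 1 = 9
binary(628) = 1001110100

Elias gamma(628) = '000000000' + '1001110100' = 0000000001001110100 (19 bits)


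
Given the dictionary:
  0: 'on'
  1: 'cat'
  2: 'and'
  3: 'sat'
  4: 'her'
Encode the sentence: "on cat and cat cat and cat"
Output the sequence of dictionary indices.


Look up each word in the dictionary:
  'on' -> 0
  'cat' -> 1
  'and' -> 2
  'cat' -> 1
  'cat' -> 1
  'and' -> 2
  'cat' -> 1

Encoded: [0, 1, 2, 1, 1, 2, 1]


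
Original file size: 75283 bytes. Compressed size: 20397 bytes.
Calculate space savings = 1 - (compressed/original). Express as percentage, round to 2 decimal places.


ratio = compressed/original = 20397/75283 = 0.270938
savings = 1 - ratio = 1 - 0.270938 = 0.729062
as a percentage: 0.729062 * 100 = 72.91%

Space savings = 1 - 20397/75283 = 72.91%


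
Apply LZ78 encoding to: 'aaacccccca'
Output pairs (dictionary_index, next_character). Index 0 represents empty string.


LZ78 encoding steps:
Dictionary: {0: ''}
Step 1: w='' (idx 0), next='a' -> output (0, 'a'), add 'a' as idx 1
Step 2: w='a' (idx 1), next='a' -> output (1, 'a'), add 'aa' as idx 2
Step 3: w='' (idx 0), next='c' -> output (0, 'c'), add 'c' as idx 3
Step 4: w='c' (idx 3), next='c' -> output (3, 'c'), add 'cc' as idx 4
Step 5: w='cc' (idx 4), next='c' -> output (4, 'c'), add 'ccc' as idx 5
Step 6: w='a' (idx 1), end of input -> output (1, '')


Encoded: [(0, 'a'), (1, 'a'), (0, 'c'), (3, 'c'), (4, 'c'), (1, '')]


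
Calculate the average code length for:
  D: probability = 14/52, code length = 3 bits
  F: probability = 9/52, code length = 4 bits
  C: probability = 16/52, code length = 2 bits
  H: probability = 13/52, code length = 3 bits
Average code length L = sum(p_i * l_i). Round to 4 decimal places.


Weighted contributions p_i * l_i:
  D: (14/52) * 3 = 42/52
  F: (9/52) * 4 = 36/52
  C: (16/52) * 2 = 32/52
  H: (13/52) * 3 = 39/52
Sum = (42 + 36 + 32 + 39)/52 = 149/52

L = 149/52 = 2.8654 bits/symbol


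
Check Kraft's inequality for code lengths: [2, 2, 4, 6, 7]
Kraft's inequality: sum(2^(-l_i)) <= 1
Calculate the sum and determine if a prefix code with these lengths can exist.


Sum = 2^(-2) + 2^(-2) + 2^(-4) + 2^(-6) + 2^(-7)
    = 0.25 + 0.25 + 0.0625 + 0.015625 + 0.0078125
    = 75/128 = 0.5859375
Since 0.5859375 <= 1, Kraft's inequality IS satisfied.
A prefix code with these lengths CAN exist.

Kraft sum = 0.5859375. Satisfied.


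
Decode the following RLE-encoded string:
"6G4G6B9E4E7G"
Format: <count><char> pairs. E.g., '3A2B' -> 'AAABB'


Expanding each <count><char> pair:
  6G -> 'GGGGGG'
  4G -> 'GGGG'
  6B -> 'BBBBBB'
  9E -> 'EEEEEEEEE'
  4E -> 'EEEE'
  7G -> 'GGGGGGG'

Decoded = GGGGGGGGGGBBBBBBEEEEEEEEEEEEEGGGGGGG


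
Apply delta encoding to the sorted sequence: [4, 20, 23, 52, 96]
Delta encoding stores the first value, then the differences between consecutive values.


First value: 4
Deltas:
  20 - 4 = 16
  23 - 20 = 3
  52 - 23 = 29
  96 - 52 = 44


Delta encoded: [4, 16, 3, 29, 44]


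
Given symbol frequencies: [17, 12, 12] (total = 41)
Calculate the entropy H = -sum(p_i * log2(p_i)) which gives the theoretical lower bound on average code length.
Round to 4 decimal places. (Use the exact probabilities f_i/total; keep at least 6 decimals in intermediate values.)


Per-symbol terms -p_i * log2(p_i) with p_i = f_i/41:
  p = 17/41 = 0.414634: log2(p) = -1.270089, -p*log2(p) = 0.526622
  p = 12/41 = 0.292683: log2(p) = -1.772590, -p*log2(p) = 0.518807
  p = 12/41 = 0.292683: log2(p) = -1.772590, -p*log2(p) = 0.518807
H = 0.526622 + 0.518807 + 0.518807 = 1.564236

H = 1.5642 bits/symbol


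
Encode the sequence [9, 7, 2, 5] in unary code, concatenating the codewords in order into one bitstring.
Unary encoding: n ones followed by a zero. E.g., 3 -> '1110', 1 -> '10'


Encode each number as n ones followed by a terminating 0:
  9 -> 1111111110 (10 bits)
  7 -> 11111110 (8 bits)
  2 -> 110 (3 bits)
  5 -> 111110 (6 bits)
Total length = 10 + 8 + 3 + 6 = 27 bits.

Unary([9, 7, 2, 5]) = 111111111011111110110111110 (27 bits)


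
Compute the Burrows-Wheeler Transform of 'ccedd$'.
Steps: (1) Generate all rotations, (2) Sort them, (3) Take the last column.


Rotations (sorted):
  0: $ccedd -> last char: d
  1: ccedd$ -> last char: $
  2: cedd$c -> last char: c
  3: d$cced -> last char: d
  4: dd$cce -> last char: e
  5: edd$cc -> last char: c


BWT = d$cdec


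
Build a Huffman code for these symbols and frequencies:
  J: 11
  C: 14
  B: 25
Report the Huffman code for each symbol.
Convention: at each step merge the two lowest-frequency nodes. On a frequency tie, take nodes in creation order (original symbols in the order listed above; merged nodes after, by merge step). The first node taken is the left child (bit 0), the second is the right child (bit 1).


Huffman tree construction:
Step 1: Merge J(11) + C(14) = 25
Step 2: Merge B(25) + (J+C)(25) = 50
Read each symbol's code off the tree from the root (left child = 0, right child = 1).

Codes:
  J: 10 (length 2)
  C: 11 (length 2)
  B: 0 (length 1)
Average code length: 75/50 = 1.5000 bits/symbol


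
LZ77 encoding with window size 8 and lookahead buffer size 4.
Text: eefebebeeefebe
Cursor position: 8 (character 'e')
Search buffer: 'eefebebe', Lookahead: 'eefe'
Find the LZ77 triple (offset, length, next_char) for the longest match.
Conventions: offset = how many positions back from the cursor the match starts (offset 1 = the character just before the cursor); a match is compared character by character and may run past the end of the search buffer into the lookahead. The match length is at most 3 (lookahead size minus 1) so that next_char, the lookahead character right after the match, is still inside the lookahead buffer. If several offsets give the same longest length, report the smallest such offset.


Try each offset into the search buffer:
  offset=1 (pos 7, char 'e'): match length 2
  offset=2 (pos 6, char 'b'): match length 0
  offset=3 (pos 5, char 'e'): match length 1
  offset=4 (pos 4, char 'b'): match length 0
  offset=5 (pos 3, char 'e'): match length 1
  offset=6 (pos 2, char 'f'): match length 0
  offset=7 (pos 1, char 'e'): match length 1
  offset=8 (pos 0, char 'e'): match length 3
Longest match has length 3 at offset 8.
next_char = character at position 8 + 3 = 11 -> 'e'

Best match: offset=8, length=3 (matching 'eef' starting at position 0)
LZ77 triple: (8, 3, 'e')


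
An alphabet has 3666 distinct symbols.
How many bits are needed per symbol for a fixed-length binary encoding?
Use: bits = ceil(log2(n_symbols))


log2(3666) = 11.84
Bracket: 2^11 = 2048 < 3666 <= 2^12 = 4096
So ceil(log2(3666)) = 12

bits = ceil(log2(3666)) = ceil(11.84) = 12 bits


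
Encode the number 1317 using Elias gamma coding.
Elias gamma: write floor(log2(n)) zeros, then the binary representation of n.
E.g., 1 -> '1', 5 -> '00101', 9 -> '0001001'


num_bits = floor(log2(1317)) + 1 = 11
leading_zeros = num_bits - 1 = 10
binary(1317) = 10100100101

Elias gamma(1317) = '0000000000' + '10100100101' = 000000000010100100101 (21 bits)


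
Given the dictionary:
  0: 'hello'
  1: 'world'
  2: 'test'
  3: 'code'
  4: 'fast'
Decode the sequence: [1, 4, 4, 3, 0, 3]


Look up each index in the dictionary:
  1 -> 'world'
  4 -> 'fast'
  4 -> 'fast'
  3 -> 'code'
  0 -> 'hello'
  3 -> 'code'

Decoded: "world fast fast code hello code"


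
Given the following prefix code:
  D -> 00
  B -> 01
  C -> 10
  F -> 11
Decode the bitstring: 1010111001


Decoding step by step:
Bits 10 -> C
Bits 10 -> C
Bits 11 -> F
Bits 10 -> C
Bits 01 -> B


Decoded message: CCFCB


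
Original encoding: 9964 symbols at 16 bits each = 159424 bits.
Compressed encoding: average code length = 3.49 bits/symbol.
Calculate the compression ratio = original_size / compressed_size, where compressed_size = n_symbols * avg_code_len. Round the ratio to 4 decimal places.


original_size = n_symbols * orig_bits = 9964 * 16 = 159424 bits
compressed_size = n_symbols * avg_code_len = 9964 * 3.49 = 34774.36 bits
ratio = original_size / compressed_size = 159424 / 34774.36 = 4.5845

Compression ratio = 4.5845


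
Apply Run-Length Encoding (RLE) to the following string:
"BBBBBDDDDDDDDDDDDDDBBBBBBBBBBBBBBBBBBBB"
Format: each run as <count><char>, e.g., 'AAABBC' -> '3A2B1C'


Scanning runs left to right:
  i=0: run of 'B' x 5 -> '5B'
  i=5: run of 'D' x 14 -> '14D'
  i=19: run of 'B' x 20 -> '20B'

RLE = 5B14D20B


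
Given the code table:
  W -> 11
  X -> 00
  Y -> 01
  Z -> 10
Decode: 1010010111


Decoding:
10 -> Z
10 -> Z
01 -> Y
01 -> Y
11 -> W


Result: ZZYYW


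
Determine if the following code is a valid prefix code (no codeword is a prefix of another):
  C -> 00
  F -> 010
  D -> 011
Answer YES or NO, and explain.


Checking each pair (does one codeword prefix another?):
  C='00' vs F='010': no prefix
  C='00' vs D='011': no prefix
  F='010' vs C='00': no prefix
  F='010' vs D='011': no prefix
  D='011' vs C='00': no prefix
  D='011' vs F='010': no prefix
No violation found over all pairs.

YES -- this is a valid prefix code. No codeword is a prefix of any other codeword.


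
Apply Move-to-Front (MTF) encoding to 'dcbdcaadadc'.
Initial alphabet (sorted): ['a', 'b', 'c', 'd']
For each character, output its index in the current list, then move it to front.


MTF encoding:
'd': index 3 in ['a', 'b', 'c', 'd'] -> ['d', 'a', 'b', 'c']
'c': index 3 in ['d', 'a', 'b', 'c'] -> ['c', 'd', 'a', 'b']
'b': index 3 in ['c', 'd', 'a', 'b'] -> ['b', 'c', 'd', 'a']
'd': index 2 in ['b', 'c', 'd', 'a'] -> ['d', 'b', 'c', 'a']
'c': index 2 in ['d', 'b', 'c', 'a'] -> ['c', 'd', 'b', 'a']
'a': index 3 in ['c', 'd', 'b', 'a'] -> ['a', 'c', 'd', 'b']
'a': index 0 in ['a', 'c', 'd', 'b'] -> ['a', 'c', 'd', 'b']
'd': index 2 in ['a', 'c', 'd', 'b'] -> ['d', 'a', 'c', 'b']
'a': index 1 in ['d', 'a', 'c', 'b'] -> ['a', 'd', 'c', 'b']
'd': index 1 in ['a', 'd', 'c', 'b'] -> ['d', 'a', 'c', 'b']
'c': index 2 in ['d', 'a', 'c', 'b'] -> ['c', 'd', 'a', 'b']


Output: [3, 3, 3, 2, 2, 3, 0, 2, 1, 1, 2]


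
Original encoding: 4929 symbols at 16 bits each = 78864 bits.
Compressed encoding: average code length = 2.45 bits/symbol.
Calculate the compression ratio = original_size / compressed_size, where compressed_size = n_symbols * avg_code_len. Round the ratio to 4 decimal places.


original_size = n_symbols * orig_bits = 4929 * 16 = 78864 bits
compressed_size = n_symbols * avg_code_len = 4929 * 2.45 = 12076.05 bits
ratio = original_size / compressed_size = 78864 / 12076.05 = 6.5306

Compression ratio = 6.5306


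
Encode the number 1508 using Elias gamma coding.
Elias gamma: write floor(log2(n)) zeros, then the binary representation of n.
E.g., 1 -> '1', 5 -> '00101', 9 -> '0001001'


num_bits = floor(log2(1508)) + 1 = 11
leading_zeros = num_bits - 1 = 10
binary(1508) = 10111100100

Elias gamma(1508) = '0000000000' + '10111100100' = 000000000010111100100 (21 bits)


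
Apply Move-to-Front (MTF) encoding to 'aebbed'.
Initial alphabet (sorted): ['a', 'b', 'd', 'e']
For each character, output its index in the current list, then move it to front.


MTF encoding:
'a': index 0 in ['a', 'b', 'd', 'e'] -> ['a', 'b', 'd', 'e']
'e': index 3 in ['a', 'b', 'd', 'e'] -> ['e', 'a', 'b', 'd']
'b': index 2 in ['e', 'a', 'b', 'd'] -> ['b', 'e', 'a', 'd']
'b': index 0 in ['b', 'e', 'a', 'd'] -> ['b', 'e', 'a', 'd']
'e': index 1 in ['b', 'e', 'a', 'd'] -> ['e', 'b', 'a', 'd']
'd': index 3 in ['e', 'b', 'a', 'd'] -> ['d', 'e', 'b', 'a']


Output: [0, 3, 2, 0, 1, 3]


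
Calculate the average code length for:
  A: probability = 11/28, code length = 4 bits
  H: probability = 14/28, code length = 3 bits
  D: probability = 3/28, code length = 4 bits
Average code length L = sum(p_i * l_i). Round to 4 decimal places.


Weighted contributions p_i * l_i:
  A: (11/28) * 4 = 44/28
  H: (14/28) * 3 = 42/28
  D: (3/28) * 4 = 12/28
Sum = (44 + 42 + 12)/28 = 98/28

L = 98/28 = 3.5000 bits/symbol


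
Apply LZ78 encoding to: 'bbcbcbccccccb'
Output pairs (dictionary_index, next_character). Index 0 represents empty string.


LZ78 encoding steps:
Dictionary: {0: ''}
Step 1: w='' (idx 0), next='b' -> output (0, 'b'), add 'b' as idx 1
Step 2: w='b' (idx 1), next='c' -> output (1, 'c'), add 'bc' as idx 2
Step 3: w='bc' (idx 2), next='b' -> output (2, 'b'), add 'bcb' as idx 3
Step 4: w='' (idx 0), next='c' -> output (0, 'c'), add 'c' as idx 4
Step 5: w='c' (idx 4), next='c' -> output (4, 'c'), add 'cc' as idx 5
Step 6: w='cc' (idx 5), next='c' -> output (5, 'c'), add 'ccc' as idx 6
Step 7: w='b' (idx 1), end of input -> output (1, '')


Encoded: [(0, 'b'), (1, 'c'), (2, 'b'), (0, 'c'), (4, 'c'), (5, 'c'), (1, '')]


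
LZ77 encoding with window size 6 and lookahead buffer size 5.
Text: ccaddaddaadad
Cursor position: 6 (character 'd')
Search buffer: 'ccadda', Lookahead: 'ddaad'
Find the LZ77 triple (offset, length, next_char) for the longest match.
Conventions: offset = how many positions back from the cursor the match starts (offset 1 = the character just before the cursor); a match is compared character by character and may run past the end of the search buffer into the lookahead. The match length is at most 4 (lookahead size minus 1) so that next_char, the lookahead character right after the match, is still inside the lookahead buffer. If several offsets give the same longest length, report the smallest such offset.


Try each offset into the search buffer:
  offset=1 (pos 5, char 'a'): match length 0
  offset=2 (pos 4, char 'd'): match length 1
  offset=3 (pos 3, char 'd'): match length 3
  offset=4 (pos 2, char 'a'): match length 0
  offset=5 (pos 1, char 'c'): match length 0
  offset=6 (pos 0, char 'c'): match length 0
Longest match has length 3 at offset 3.
next_char = character at position 6 + 3 = 9 -> 'a'

Best match: offset=3, length=3 (matching 'dda' starting at position 3)
LZ77 triple: (3, 3, 'a')


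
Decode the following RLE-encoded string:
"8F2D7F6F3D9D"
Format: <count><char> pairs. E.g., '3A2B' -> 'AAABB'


Expanding each <count><char> pair:
  8F -> 'FFFFFFFF'
  2D -> 'DD'
  7F -> 'FFFFFFF'
  6F -> 'FFFFFF'
  3D -> 'DDD'
  9D -> 'DDDDDDDDD'

Decoded = FFFFFFFFDDFFFFFFFFFFFFFDDDDDDDDDDDD


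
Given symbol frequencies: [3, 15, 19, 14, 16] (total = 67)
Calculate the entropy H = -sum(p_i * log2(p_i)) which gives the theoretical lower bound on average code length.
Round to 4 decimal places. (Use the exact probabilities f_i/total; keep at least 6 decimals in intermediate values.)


Per-symbol terms -p_i * log2(p_i) with p_i = f_i/67:
  p = 3/67 = 0.044776: log2(p) = -4.481127, -p*log2(p) = 0.200647
  p = 15/67 = 0.223881: log2(p) = -2.159199, -p*log2(p) = 0.483403
  p = 19/67 = 0.283582: log2(p) = -1.818162, -p*log2(p) = 0.515598
  p = 14/67 = 0.208955: log2(p) = -2.258734, -p*log2(p) = 0.471974
  p = 16/67 = 0.238806: log2(p) = -2.066089, -p*log2(p) = 0.493394
H = 0.200647 + 0.483403 + 0.515598 + 0.471974 + 0.493394 = 2.165016

H = 2.165 bits/symbol


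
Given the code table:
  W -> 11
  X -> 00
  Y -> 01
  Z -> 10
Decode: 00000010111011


Decoding:
00 -> X
00 -> X
00 -> X
10 -> Z
11 -> W
10 -> Z
11 -> W


Result: XXXZWZW


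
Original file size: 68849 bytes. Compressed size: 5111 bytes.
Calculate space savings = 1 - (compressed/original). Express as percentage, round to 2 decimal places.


ratio = compressed/original = 5111/68849 = 0.074235
savings = 1 - ratio = 1 - 0.074235 = 0.925765
as a percentage: 0.925765 * 100 = 92.58%

Space savings = 1 - 5111/68849 = 92.58%


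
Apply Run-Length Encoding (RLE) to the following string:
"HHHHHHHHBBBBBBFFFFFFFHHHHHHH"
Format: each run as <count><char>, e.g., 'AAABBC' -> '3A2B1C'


Scanning runs left to right:
  i=0: run of 'H' x 8 -> '8H'
  i=8: run of 'B' x 6 -> '6B'
  i=14: run of 'F' x 7 -> '7F'
  i=21: run of 'H' x 7 -> '7H'

RLE = 8H6B7F7H


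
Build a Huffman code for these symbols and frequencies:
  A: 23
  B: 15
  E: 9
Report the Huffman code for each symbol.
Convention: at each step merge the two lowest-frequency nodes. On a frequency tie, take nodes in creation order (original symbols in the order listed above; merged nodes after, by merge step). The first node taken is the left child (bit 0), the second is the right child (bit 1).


Huffman tree construction:
Step 1: Merge E(9) + B(15) = 24
Step 2: Merge A(23) + (E+B)(24) = 47
Read each symbol's code off the tree from the root (left child = 0, right child = 1).

Codes:
  A: 0 (length 1)
  B: 11 (length 2)
  E: 10 (length 2)
Average code length: 71/47 = 1.5106 bits/symbol


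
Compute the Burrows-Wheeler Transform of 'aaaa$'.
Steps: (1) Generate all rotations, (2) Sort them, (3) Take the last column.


Rotations (sorted):
  0: $aaaa -> last char: a
  1: a$aaa -> last char: a
  2: aa$aa -> last char: a
  3: aaa$a -> last char: a
  4: aaaa$ -> last char: $


BWT = aaaa$


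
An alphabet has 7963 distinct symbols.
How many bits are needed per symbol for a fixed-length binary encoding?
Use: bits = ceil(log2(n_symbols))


log2(7963) = 12.9591
Bracket: 2^12 = 4096 < 7963 <= 2^13 = 8192
So ceil(log2(7963)) = 13

bits = ceil(log2(7963)) = ceil(12.9591) = 13 bits


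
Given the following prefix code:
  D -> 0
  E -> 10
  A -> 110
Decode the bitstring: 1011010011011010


Decoding step by step:
Bits 10 -> E
Bits 110 -> A
Bits 10 -> E
Bits 0 -> D
Bits 110 -> A
Bits 110 -> A
Bits 10 -> E


Decoded message: EAEDAAE


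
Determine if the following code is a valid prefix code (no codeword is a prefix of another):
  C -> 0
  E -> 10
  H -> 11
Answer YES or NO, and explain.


Checking each pair (does one codeword prefix another?):
  C='0' vs E='10': no prefix
  C='0' vs H='11': no prefix
  E='10' vs C='0': no prefix
  E='10' vs H='11': no prefix
  H='11' vs C='0': no prefix
  H='11' vs E='10': no prefix
No violation found over all pairs.

YES -- this is a valid prefix code. No codeword is a prefix of any other codeword.


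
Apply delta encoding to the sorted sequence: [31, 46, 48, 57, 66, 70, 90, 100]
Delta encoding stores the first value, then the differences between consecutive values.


First value: 31
Deltas:
  46 - 31 = 15
  48 - 46 = 2
  57 - 48 = 9
  66 - 57 = 9
  70 - 66 = 4
  90 - 70 = 20
  100 - 90 = 10


Delta encoded: [31, 15, 2, 9, 9, 4, 20, 10]


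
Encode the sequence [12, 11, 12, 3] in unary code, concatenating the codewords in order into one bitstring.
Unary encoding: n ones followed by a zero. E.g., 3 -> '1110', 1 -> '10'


Encode each number as n ones followed by a terminating 0:
  12 -> 1111111111110 (13 bits)
  11 -> 111111111110 (12 bits)
  12 -> 1111111111110 (13 bits)
  3 -> 1110 (4 bits)
Total length = 13 + 12 + 13 + 4 = 42 bits.

Unary([12, 11, 12, 3]) = 111111111111011111111111011111111111101110 (42 bits)


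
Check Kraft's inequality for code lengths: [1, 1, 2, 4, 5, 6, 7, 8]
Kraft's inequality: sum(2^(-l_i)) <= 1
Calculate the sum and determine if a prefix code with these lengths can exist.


Sum = 2^(-1) + 2^(-1) + 2^(-2) + 2^(-4) + 2^(-5) + 2^(-6) + 2^(-7) + 2^(-8)
    = 0.5 + 0.5 + 0.25 + 0.0625 + 0.03125 + 0.015625 + 0.0078125 + 0.00390625
    = 351/256 = 1.37109375
Since 1.37109375 > 1, Kraft's inequality is NOT satisfied.
A prefix code with these lengths CANNOT exist.

Kraft sum = 1.37109375. Not satisfied.


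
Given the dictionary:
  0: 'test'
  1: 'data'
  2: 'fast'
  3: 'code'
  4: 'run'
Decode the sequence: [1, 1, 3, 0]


Look up each index in the dictionary:
  1 -> 'data'
  1 -> 'data'
  3 -> 'code'
  0 -> 'test'

Decoded: "data data code test"


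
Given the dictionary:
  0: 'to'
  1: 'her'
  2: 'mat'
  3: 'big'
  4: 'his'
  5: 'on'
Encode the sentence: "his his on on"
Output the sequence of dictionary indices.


Look up each word in the dictionary:
  'his' -> 4
  'his' -> 4
  'on' -> 5
  'on' -> 5

Encoded: [4, 4, 5, 5]


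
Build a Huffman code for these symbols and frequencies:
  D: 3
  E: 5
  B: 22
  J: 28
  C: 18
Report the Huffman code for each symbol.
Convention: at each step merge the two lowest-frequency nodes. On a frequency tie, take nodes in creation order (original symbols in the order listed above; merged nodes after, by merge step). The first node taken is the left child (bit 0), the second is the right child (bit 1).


Huffman tree construction:
Step 1: Merge D(3) + E(5) = 8
Step 2: Merge (D+E)(8) + C(18) = 26
Step 3: Merge B(22) + ((D+E)+C)(26) = 48
Step 4: Merge J(28) + (B+((D+E)+C))(48) = 76
Read each symbol's code off the tree from the root (left child = 0, right child = 1).

Codes:
  D: 1100 (length 4)
  E: 1101 (length 4)
  B: 10 (length 2)
  J: 0 (length 1)
  C: 111 (length 3)
Average code length: 158/76 = 2.0789 bits/symbol


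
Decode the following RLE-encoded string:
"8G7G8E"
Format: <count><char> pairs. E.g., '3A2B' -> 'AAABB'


Expanding each <count><char> pair:
  8G -> 'GGGGGGGG'
  7G -> 'GGGGGGG'
  8E -> 'EEEEEEEE'

Decoded = GGGGGGGGGGGGGGGEEEEEEEE


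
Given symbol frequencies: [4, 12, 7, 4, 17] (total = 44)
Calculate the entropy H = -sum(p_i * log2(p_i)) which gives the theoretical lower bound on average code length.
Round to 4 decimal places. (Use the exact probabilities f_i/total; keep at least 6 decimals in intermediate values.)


Per-symbol terms -p_i * log2(p_i) with p_i = f_i/44:
  p = 4/44 = 0.090909: log2(p) = -3.459432, -p*log2(p) = 0.314494
  p = 12/44 = 0.272727: log2(p) = -1.874469, -p*log2(p) = 0.511219
  p = 7/44 = 0.159091: log2(p) = -2.652077, -p*log2(p) = 0.421921
  p = 4/44 = 0.090909: log2(p) = -3.459432, -p*log2(p) = 0.314494
  p = 17/44 = 0.386364: log2(p) = -1.371969, -p*log2(p) = 0.530079
H = 0.314494 + 0.511219 + 0.421921 + 0.314494 + 0.530079 = 2.092207

H = 2.0922 bits/symbol


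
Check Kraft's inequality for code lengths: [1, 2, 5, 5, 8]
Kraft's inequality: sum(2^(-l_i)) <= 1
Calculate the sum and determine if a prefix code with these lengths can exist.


Sum = 2^(-1) + 2^(-2) + 2^(-5) + 2^(-5) + 2^(-8)
    = 0.5 + 0.25 + 0.03125 + 0.03125 + 0.00390625
    = 209/256 = 0.81640625
Since 0.81640625 <= 1, Kraft's inequality IS satisfied.
A prefix code with these lengths CAN exist.

Kraft sum = 0.81640625. Satisfied.


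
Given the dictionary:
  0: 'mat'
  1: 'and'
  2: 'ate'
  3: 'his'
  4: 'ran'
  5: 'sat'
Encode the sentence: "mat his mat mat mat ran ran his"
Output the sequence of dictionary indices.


Look up each word in the dictionary:
  'mat' -> 0
  'his' -> 3
  'mat' -> 0
  'mat' -> 0
  'mat' -> 0
  'ran' -> 4
  'ran' -> 4
  'his' -> 3

Encoded: [0, 3, 0, 0, 0, 4, 4, 3]


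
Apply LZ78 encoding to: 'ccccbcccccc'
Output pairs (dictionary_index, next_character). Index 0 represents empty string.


LZ78 encoding steps:
Dictionary: {0: ''}
Step 1: w='' (idx 0), next='c' -> output (0, 'c'), add 'c' as idx 1
Step 2: w='c' (idx 1), next='c' -> output (1, 'c'), add 'cc' as idx 2
Step 3: w='c' (idx 1), next='b' -> output (1, 'b'), add 'cb' as idx 3
Step 4: w='cc' (idx 2), next='c' -> output (2, 'c'), add 'ccc' as idx 4
Step 5: w='ccc' (idx 4), end of input -> output (4, '')


Encoded: [(0, 'c'), (1, 'c'), (1, 'b'), (2, 'c'), (4, '')]


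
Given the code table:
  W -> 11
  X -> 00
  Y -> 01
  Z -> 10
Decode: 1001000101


Decoding:
10 -> Z
01 -> Y
00 -> X
01 -> Y
01 -> Y


Result: ZYXYY


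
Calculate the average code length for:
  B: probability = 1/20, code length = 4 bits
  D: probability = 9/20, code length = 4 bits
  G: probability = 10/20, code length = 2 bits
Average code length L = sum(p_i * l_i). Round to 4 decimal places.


Weighted contributions p_i * l_i:
  B: (1/20) * 4 = 4/20
  D: (9/20) * 4 = 36/20
  G: (10/20) * 2 = 20/20
Sum = (4 + 36 + 20)/20 = 60/20

L = 60/20 = 3.0000 bits/symbol


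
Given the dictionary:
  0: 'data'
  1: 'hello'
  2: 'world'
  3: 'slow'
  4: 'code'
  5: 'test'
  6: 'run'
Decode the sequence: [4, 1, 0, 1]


Look up each index in the dictionary:
  4 -> 'code'
  1 -> 'hello'
  0 -> 'data'
  1 -> 'hello'

Decoded: "code hello data hello"


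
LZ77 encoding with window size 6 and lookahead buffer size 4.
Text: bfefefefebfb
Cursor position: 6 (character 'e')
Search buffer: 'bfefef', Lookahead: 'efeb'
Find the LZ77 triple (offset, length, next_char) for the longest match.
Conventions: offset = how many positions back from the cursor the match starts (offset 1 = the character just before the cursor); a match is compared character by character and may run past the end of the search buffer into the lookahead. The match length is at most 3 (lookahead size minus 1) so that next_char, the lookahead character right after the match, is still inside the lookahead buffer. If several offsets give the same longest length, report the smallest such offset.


Try each offset into the search buffer:
  offset=1 (pos 5, char 'f'): match length 0
  offset=2 (pos 4, char 'e'): match length 3
  offset=3 (pos 3, char 'f'): match length 0
  offset=4 (pos 2, char 'e'): match length 3
  offset=5 (pos 1, char 'f'): match length 0
  offset=6 (pos 0, char 'b'): match length 0
Longest match has length 3, found at offsets 2, 4; take the smallest, offset 2.
next_char = character at position 6 + 3 = 9 -> 'b'

Best match: offset=2, length=3 (matching 'efe' starting at position 4)
LZ77 triple: (2, 3, 'b')


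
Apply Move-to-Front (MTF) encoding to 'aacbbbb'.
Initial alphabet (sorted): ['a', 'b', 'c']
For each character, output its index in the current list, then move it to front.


MTF encoding:
'a': index 0 in ['a', 'b', 'c'] -> ['a', 'b', 'c']
'a': index 0 in ['a', 'b', 'c'] -> ['a', 'b', 'c']
'c': index 2 in ['a', 'b', 'c'] -> ['c', 'a', 'b']
'b': index 2 in ['c', 'a', 'b'] -> ['b', 'c', 'a']
'b': index 0 in ['b', 'c', 'a'] -> ['b', 'c', 'a']
'b': index 0 in ['b', 'c', 'a'] -> ['b', 'c', 'a']
'b': index 0 in ['b', 'c', 'a'] -> ['b', 'c', 'a']


Output: [0, 0, 2, 2, 0, 0, 0]


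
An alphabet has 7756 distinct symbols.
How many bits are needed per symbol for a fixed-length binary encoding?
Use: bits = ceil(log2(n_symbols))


log2(7756) = 12.9211
Bracket: 2^12 = 4096 < 7756 <= 2^13 = 8192
So ceil(log2(7756)) = 13

bits = ceil(log2(7756)) = ceil(12.9211) = 13 bits


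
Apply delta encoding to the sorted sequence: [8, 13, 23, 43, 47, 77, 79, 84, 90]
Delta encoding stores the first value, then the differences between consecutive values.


First value: 8
Deltas:
  13 - 8 = 5
  23 - 13 = 10
  43 - 23 = 20
  47 - 43 = 4
  77 - 47 = 30
  79 - 77 = 2
  84 - 79 = 5
  90 - 84 = 6


Delta encoded: [8, 5, 10, 20, 4, 30, 2, 5, 6]


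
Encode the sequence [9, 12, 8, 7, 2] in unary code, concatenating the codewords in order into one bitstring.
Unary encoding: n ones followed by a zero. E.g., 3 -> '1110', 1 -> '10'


Encode each number as n ones followed by a terminating 0:
  9 -> 1111111110 (10 bits)
  12 -> 1111111111110 (13 bits)
  8 -> 111111110 (9 bits)
  7 -> 11111110 (8 bits)
  2 -> 110 (3 bits)
Total length = 10 + 13 + 9 + 8 + 3 = 43 bits.

Unary([9, 12, 8, 7, 2]) = 1111111110111111111111011111111011111110110 (43 bits)


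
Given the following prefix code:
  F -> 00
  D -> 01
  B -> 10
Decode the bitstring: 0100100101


Decoding step by step:
Bits 01 -> D
Bits 00 -> F
Bits 10 -> B
Bits 01 -> D
Bits 01 -> D


Decoded message: DFBDD


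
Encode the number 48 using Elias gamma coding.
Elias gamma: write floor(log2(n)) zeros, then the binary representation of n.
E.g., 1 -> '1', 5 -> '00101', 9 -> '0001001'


num_bits = floor(log2(48)) + 1 = 6
leading_zeros = num_bits - 1 = 5
binary(48) = 110000

Elias gamma(48) = '00000' + '110000' = 00000110000 (11 bits)


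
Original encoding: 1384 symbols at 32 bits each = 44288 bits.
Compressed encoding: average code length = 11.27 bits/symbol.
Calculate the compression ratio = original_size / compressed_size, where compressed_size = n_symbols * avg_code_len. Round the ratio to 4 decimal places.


original_size = n_symbols * orig_bits = 1384 * 32 = 44288 bits
compressed_size = n_symbols * avg_code_len = 1384 * 11.27 = 15597.68 bits
ratio = original_size / compressed_size = 44288 / 15597.68 = 2.8394

Compression ratio = 2.8394


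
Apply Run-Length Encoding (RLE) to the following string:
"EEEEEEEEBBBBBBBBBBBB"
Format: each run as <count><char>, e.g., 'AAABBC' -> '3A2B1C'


Scanning runs left to right:
  i=0: run of 'E' x 8 -> '8E'
  i=8: run of 'B' x 12 -> '12B'

RLE = 8E12B


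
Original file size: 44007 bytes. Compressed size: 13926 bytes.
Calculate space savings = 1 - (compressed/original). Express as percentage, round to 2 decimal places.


ratio = compressed/original = 13926/44007 = 0.31645
savings = 1 - ratio = 1 - 0.31645 = 0.68355
as a percentage: 0.68355 * 100 = 68.36%

Space savings = 1 - 13926/44007 = 68.36%


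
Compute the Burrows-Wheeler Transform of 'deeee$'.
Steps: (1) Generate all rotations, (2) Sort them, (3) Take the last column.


Rotations (sorted):
  0: $deeee -> last char: e
  1: deeee$ -> last char: $
  2: e$deee -> last char: e
  3: ee$dee -> last char: e
  4: eee$de -> last char: e
  5: eeee$d -> last char: d


BWT = e$eeed


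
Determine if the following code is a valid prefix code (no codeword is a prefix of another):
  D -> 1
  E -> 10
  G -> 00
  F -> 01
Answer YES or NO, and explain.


Checking each pair (does one codeword prefix another?):
  D='1' vs E='10': prefix -- VIOLATION

NO -- this is NOT a valid prefix code. D (1) is a prefix of E (10).


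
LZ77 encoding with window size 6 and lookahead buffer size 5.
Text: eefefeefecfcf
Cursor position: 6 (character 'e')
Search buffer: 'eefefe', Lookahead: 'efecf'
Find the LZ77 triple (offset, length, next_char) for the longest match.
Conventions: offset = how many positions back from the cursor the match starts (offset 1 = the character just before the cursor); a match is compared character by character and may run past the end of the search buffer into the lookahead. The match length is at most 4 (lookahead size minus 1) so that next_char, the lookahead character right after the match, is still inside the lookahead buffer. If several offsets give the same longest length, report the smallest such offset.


Try each offset into the search buffer:
  offset=1 (pos 5, char 'e'): match length 1
  offset=2 (pos 4, char 'f'): match length 0
  offset=3 (pos 3, char 'e'): match length 3
  offset=4 (pos 2, char 'f'): match length 0
  offset=5 (pos 1, char 'e'): match length 3
  offset=6 (pos 0, char 'e'): match length 1
Longest match has length 3, found at offsets 3, 5; take the smallest, offset 3.
next_char = character at position 6 + 3 = 9 -> 'c'

Best match: offset=3, length=3 (matching 'efe' starting at position 3)
LZ77 triple: (3, 3, 'c')


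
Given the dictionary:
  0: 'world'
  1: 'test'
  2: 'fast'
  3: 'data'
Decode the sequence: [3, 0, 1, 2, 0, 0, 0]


Look up each index in the dictionary:
  3 -> 'data'
  0 -> 'world'
  1 -> 'test'
  2 -> 'fast'
  0 -> 'world'
  0 -> 'world'
  0 -> 'world'

Decoded: "data world test fast world world world"


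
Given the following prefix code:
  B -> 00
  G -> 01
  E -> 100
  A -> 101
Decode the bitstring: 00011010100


Decoding step by step:
Bits 00 -> B
Bits 01 -> G
Bits 101 -> A
Bits 01 -> G
Bits 00 -> B


Decoded message: BGAGB


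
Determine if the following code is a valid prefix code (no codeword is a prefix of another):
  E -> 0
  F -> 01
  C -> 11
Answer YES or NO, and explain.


Checking each pair (does one codeword prefix another?):
  E='0' vs F='01': prefix -- VIOLATION

NO -- this is NOT a valid prefix code. E (0) is a prefix of F (01).


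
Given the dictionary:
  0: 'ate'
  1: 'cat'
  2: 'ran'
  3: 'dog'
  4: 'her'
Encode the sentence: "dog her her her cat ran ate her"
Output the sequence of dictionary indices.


Look up each word in the dictionary:
  'dog' -> 3
  'her' -> 4
  'her' -> 4
  'her' -> 4
  'cat' -> 1
  'ran' -> 2
  'ate' -> 0
  'her' -> 4

Encoded: [3, 4, 4, 4, 1, 2, 0, 4]


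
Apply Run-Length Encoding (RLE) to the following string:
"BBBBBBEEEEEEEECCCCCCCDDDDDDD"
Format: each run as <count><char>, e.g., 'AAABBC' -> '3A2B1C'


Scanning runs left to right:
  i=0: run of 'B' x 6 -> '6B'
  i=6: run of 'E' x 8 -> '8E'
  i=14: run of 'C' x 7 -> '7C'
  i=21: run of 'D' x 7 -> '7D'

RLE = 6B8E7C7D


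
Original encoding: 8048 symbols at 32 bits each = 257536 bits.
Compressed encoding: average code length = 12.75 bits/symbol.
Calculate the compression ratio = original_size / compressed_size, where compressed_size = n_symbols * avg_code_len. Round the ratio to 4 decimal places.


original_size = n_symbols * orig_bits = 8048 * 32 = 257536 bits
compressed_size = n_symbols * avg_code_len = 8048 * 12.75 = 102612.0 bits
ratio = original_size / compressed_size = 257536 / 102612.0 = 2.5098

Compression ratio = 2.5098
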